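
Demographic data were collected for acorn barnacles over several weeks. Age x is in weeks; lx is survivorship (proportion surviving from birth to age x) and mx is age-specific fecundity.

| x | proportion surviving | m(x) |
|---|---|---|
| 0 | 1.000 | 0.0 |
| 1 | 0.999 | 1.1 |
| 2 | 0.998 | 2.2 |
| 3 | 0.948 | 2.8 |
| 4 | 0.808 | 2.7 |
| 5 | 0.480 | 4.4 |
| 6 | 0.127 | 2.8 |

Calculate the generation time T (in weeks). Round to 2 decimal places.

lx·mx: 0, 1.0989, 2.1956, 2.6544, 2.1816, 2.112, 0.3556 → R0 = 10.5981
x·lx·mx: 0, 1.0989, 4.3912, 7.9632, 8.7264, 10.56, 2.1336 → Σ = 34.8733
T = 34.8733 / 10.5981 = 3.290524… → 3.29

3.29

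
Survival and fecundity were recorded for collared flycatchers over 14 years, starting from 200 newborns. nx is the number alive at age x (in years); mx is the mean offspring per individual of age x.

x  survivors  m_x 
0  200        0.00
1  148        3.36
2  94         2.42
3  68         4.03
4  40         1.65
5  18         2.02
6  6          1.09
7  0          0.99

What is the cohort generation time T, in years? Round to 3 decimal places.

2.040

lx = nx/n0 = nx/200: 1, 0.74, 0.47, 0.34, 0.2, 0.09, 0.03, 0
lx·mx: 0, 2.4864, 1.1374, 1.3702, 0.33, 0.1818, 0.0327, 0 → R0 = 5.5385
x·lx·mx: 0, 2.4864, 2.2748, 4.1106, 1.32, 0.909, 0.1962, 0 → Σ = 11.297
T = 11.297 / 5.5385 = 2.039722… → 2.040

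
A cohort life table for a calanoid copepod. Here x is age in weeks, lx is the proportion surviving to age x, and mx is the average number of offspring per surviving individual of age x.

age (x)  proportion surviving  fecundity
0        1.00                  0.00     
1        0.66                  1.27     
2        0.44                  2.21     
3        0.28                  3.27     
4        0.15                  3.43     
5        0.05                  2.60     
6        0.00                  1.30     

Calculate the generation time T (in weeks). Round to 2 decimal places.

lx·mx: 0, 0.8382, 0.9724, 0.9156, 0.5145, 0.13, 0 → R0 = 3.3707
x·lx·mx: 0, 0.8382, 1.9448, 2.7468, 2.058, 0.65, 0 → Σ = 8.2378
T = 8.2378 / 3.3707 = 2.443943… → 2.44

2.44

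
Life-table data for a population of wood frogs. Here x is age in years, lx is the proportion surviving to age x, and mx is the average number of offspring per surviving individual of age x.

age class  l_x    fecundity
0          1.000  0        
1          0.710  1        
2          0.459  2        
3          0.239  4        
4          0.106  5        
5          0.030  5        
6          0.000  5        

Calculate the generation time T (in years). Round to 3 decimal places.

2.538

lx·mx: 0, 0.71, 0.918, 0.956, 0.53, 0.15, 0 → R0 = 3.264
x·lx·mx: 0, 0.71, 1.836, 2.868, 2.12, 0.75, 0 → Σ = 8.284
T = 8.284 / 3.264 = 2.53799… → 2.538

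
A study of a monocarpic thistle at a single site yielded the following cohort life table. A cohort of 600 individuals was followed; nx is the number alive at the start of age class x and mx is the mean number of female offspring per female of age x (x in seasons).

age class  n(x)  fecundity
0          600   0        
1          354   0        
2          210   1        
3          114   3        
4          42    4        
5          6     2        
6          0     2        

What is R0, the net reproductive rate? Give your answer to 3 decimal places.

1.220

lx = nx/n0 = nx/600: 1, 0.59, 0.35, 0.19, 0.07, 0.01, 0
lx·mx by age: 0, 0, 0.35, 0.57, 0.28, 0.02, 0
R0 = Σ lx·mx = 1.22 → 1.220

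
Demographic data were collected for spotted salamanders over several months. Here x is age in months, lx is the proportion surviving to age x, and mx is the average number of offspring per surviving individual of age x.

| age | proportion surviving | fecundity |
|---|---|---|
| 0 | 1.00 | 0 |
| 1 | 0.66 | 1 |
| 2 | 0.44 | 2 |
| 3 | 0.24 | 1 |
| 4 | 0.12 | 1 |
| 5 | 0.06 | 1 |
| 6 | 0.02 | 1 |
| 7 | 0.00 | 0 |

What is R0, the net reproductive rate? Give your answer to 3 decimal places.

1.980

lx·mx by age: 0, 0.66, 0.88, 0.24, 0.12, 0.06, 0.02, 0
R0 = Σ lx·mx = 1.98 → 1.980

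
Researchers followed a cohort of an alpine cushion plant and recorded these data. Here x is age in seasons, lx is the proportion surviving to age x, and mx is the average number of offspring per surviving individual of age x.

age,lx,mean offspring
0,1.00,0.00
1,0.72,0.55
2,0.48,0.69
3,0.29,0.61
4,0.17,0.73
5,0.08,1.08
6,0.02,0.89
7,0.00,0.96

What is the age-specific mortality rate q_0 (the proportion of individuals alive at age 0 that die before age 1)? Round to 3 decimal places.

0.280

q_0 = (l_0 − l_1) / l_0 = (1 − 0.72) / 1
     = 0.28 / 1 = 0.28 → 0.280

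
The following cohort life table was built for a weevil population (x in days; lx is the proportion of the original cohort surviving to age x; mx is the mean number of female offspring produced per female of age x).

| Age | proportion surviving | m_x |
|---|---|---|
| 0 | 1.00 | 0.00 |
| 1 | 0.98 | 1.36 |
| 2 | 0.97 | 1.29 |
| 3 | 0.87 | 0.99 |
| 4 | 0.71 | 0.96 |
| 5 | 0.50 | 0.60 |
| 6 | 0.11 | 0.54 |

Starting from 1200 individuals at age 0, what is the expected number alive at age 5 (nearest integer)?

Expected survivors = N0 · l_5 = 1200 × 0.50 = 600 → 600

600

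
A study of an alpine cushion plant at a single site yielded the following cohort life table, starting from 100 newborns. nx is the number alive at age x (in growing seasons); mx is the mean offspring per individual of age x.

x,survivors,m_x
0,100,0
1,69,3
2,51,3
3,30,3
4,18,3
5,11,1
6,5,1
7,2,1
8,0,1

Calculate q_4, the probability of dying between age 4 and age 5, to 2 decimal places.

lx = nx/n0 = nx/100: 1, 0.69, 0.51, 0.3, 0.18, 0.11, 0.05, 0.02, 0
q_4 = (l_4 − l_5) / l_4 = (0.18 − 0.11) / 0.18
     = 0.07 / 0.18 = 0.388889… → 0.39

0.39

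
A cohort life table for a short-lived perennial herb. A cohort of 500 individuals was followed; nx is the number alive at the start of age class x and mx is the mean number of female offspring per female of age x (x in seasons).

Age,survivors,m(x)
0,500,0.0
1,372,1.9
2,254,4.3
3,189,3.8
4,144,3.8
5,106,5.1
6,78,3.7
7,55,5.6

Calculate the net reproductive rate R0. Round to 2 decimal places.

8.40

lx = nx/n0 = nx/500: 1, 0.744, 0.508, 0.378, 0.288, 0.212, 0.156, 0.11
lx·mx by age: 0, 1.4136, 2.1844, 1.4364, 1.0944, 1.0812, 0.5772, 0.616
R0 = Σ lx·mx = 8.4032 → 8.40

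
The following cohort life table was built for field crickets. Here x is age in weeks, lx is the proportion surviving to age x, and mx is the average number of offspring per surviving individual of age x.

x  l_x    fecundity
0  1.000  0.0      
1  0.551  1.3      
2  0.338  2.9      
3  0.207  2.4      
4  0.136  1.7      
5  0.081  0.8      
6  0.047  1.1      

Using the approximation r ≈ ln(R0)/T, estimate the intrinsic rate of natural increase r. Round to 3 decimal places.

R0 = Σ lx·mx = 0 + 0.7163 + 0.9802 + 0.4968 + 0.2312 + 0.0648 + 0.0517 = 2.541
Σ x·lx·mx = 5.7261; T = 5.7261/2.541 = 2.25348…
r ≈ ln(R0)/T = ln(2.541)/2.25348… = 0.41383… → 0.414

0.414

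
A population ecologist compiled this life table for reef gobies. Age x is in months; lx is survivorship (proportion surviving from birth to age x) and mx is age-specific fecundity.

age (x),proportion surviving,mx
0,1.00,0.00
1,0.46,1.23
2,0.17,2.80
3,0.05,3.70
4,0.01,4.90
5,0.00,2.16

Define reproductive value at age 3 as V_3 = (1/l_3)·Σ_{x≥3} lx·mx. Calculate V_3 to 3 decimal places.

4.680

lx·mx for x ≥ 3: 0.185, 0.049, 0 → sum = 0.234
V_3 = 0.234 / l_3 = 0.234 / 0.05 = 4.68 → 4.680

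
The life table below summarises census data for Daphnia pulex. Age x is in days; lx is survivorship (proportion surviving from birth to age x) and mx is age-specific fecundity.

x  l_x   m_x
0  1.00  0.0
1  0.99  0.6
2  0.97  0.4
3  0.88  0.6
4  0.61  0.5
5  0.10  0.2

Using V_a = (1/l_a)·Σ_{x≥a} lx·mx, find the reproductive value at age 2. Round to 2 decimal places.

lx·mx for x ≥ 2: 0.388, 0.528, 0.305, 0.02 → sum = 1.241
V_2 = 1.241 / l_2 = 1.241 / 0.97 = 1.279381… → 1.28

1.28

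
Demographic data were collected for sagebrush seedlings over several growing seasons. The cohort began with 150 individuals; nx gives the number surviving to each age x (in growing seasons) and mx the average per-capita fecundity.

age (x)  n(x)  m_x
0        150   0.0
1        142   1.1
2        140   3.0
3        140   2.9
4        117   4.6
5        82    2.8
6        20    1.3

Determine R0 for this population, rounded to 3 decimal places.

lx = nx/n0 = nx/150: 1, 0.94667…, 0.93333…, 0.93333…, 0.78, 0.54667…, 0.13333…
lx·mx by age: 0, 1.041333…, 2.8…, 2.706667…, 3.588, 1.530667…, 0.173333…
R0 = Σ lx·mx = 11.84… → 11.840

11.840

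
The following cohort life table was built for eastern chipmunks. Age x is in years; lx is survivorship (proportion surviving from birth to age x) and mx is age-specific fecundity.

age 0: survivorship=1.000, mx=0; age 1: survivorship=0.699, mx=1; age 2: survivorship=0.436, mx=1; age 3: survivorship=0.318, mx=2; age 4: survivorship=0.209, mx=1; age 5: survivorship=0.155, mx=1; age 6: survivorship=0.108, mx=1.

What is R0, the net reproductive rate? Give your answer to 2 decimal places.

2.24

lx·mx by age: 0, 0.699, 0.436, 0.636, 0.209, 0.155, 0.108
R0 = Σ lx·mx = 2.243 → 2.24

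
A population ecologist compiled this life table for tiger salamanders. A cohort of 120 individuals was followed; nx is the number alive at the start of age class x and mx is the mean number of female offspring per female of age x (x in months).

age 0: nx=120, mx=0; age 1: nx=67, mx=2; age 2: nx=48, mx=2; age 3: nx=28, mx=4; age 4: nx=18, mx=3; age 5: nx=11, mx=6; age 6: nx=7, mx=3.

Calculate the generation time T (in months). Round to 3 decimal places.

lx = nx/n0 = nx/120: 1, 0.55833…, 0.4, 0.23333…, 0.15, 0.09167…, 0.05833…
lx·mx: 0, 1.116667…, 0.8, 0.933333…, 0.45, 0.55…, 0.175… → R0 = 4.025…
x·lx·mx: 0, 1.116667…, 1.6, 2.8…, 1.8, 2.75…, 1.05… → Σ = 11.116667…
T = 11.116667… / 4.025… = 2.761905… → 2.762

2.762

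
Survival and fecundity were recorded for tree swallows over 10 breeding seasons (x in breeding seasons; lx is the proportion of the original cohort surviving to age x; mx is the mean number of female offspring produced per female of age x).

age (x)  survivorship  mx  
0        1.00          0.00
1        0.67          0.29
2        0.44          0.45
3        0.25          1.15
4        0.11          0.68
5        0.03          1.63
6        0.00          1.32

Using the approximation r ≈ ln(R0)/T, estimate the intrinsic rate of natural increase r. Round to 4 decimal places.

-0.0880

R0 = Σ lx·mx = 0 + 0.1943 + 0.198 + 0.2875 + 0.0748 + 0.0489 + 0 = 0.8035
Σ x·lx·mx = 1.9965; T = 1.9965/0.8035 = 2.48475…
r ≈ ln(R0)/T = ln(0.8035)/2.48475… = -0.088048… → -0.0880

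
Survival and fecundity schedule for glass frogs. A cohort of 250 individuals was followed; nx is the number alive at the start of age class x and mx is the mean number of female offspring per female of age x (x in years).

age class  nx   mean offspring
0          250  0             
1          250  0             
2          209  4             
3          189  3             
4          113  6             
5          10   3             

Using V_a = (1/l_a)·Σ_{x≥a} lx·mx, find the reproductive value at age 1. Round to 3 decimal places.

lx = nx/n0 = nx/250: 1, 1, 0.836, 0.756, 0.452, 0.04
lx·mx for x ≥ 1: 0, 3.344, 2.268, 2.712, 0.12 → sum = 8.444
V_1 = 8.444 / l_1 = 8.444 / 1 = 8.444 → 8.444

8.444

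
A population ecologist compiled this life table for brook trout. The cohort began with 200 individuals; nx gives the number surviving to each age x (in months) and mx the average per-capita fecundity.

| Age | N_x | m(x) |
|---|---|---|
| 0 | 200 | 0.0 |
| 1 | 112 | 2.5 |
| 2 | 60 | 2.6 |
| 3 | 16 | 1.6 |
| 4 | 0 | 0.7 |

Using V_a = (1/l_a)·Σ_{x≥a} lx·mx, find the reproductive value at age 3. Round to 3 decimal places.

lx = nx/n0 = nx/200: 1, 0.56, 0.3, 0.08, 0
lx·mx for x ≥ 3: 0.128, 0 → sum = 0.128
V_3 = 0.128 / l_3 = 0.128 / 0.08 = 1.6 → 1.600

1.600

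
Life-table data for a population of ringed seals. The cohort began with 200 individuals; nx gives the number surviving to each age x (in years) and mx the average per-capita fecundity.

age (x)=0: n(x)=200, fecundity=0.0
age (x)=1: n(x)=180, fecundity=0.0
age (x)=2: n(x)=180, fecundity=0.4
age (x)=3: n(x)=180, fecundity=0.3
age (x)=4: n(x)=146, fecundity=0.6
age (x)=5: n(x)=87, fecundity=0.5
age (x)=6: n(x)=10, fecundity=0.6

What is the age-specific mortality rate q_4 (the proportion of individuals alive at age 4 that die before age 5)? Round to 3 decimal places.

lx = nx/n0 = nx/200: 1, 0.9, 0.9, 0.9, 0.73, 0.435, 0.05
q_4 = (l_4 − l_5) / l_4 = (0.73 − 0.435) / 0.73
     = 0.295 / 0.73 = 0.40411… → 0.404

0.404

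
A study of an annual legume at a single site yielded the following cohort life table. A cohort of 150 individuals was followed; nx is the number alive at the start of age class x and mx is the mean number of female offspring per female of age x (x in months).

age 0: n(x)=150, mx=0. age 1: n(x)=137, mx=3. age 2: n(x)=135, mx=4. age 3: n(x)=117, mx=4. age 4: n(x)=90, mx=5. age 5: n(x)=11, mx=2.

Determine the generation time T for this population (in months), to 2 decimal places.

lx = nx/n0 = nx/150: 1, 0.91333…, 0.9, 0.78, 0.6, 0.07333…
lx·mx: 0, 2.74…, 3.6, 3.12, 3, 0.146667… → R0 = 12.606667…
x·lx·mx: 0, 2.74…, 7.2, 9.36, 12, 0.733333… → Σ = 32.033333…
T = 32.033333… / 12.606667… = 2.540984… → 2.54

2.54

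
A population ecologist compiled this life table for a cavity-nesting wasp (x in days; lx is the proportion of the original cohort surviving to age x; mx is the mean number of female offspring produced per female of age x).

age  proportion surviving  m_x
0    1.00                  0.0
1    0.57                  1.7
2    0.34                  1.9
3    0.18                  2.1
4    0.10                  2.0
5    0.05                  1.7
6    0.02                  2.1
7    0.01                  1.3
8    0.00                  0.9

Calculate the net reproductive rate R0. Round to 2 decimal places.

2.33

lx·mx by age: 0, 0.969, 0.646, 0.378, 0.2, 0.085, 0.042, 0.013, 0
R0 = Σ lx·mx = 2.333 → 2.33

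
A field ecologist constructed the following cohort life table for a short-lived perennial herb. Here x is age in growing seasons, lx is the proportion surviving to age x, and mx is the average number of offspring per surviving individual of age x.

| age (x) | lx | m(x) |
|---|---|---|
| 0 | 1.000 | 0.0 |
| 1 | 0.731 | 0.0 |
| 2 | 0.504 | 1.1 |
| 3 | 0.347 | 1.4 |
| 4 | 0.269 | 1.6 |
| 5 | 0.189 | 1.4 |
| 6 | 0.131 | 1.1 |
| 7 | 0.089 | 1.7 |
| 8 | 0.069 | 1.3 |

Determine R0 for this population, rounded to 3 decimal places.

lx·mx by age: 0, 0, 0.5544, 0.4858, 0.4304, 0.2646, 0.1441, 0.1513, 0.0897
R0 = Σ lx·mx = 2.1203 → 2.120

2.120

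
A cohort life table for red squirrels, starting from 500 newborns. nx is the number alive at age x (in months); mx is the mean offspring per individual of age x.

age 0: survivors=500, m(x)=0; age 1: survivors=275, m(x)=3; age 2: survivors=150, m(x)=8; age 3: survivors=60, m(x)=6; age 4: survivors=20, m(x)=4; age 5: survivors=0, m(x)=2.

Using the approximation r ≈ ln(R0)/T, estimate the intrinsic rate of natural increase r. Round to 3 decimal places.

0.850

lx = nx/n0 = nx/500: 1, 0.55, 0.3, 0.12, 0.04, 0
R0 = Σ lx·mx = 0 + 1.65 + 2.4 + 0.72 + 0.16 + 0 = 4.93
Σ x·lx·mx = 9.25; T = 9.25/4.93 = 1.87627…
r ≈ ln(R0)/T = ln(4.93)/1.87627… = 0.85027… → 0.850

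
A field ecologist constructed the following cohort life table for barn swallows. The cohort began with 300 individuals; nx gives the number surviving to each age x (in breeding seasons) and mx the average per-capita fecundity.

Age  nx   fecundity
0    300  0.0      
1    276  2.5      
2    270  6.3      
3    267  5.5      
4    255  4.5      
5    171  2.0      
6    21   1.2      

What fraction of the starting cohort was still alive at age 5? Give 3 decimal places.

l_5 = n_5/n_0 = 171/300 = 0.57 → 0.570

0.570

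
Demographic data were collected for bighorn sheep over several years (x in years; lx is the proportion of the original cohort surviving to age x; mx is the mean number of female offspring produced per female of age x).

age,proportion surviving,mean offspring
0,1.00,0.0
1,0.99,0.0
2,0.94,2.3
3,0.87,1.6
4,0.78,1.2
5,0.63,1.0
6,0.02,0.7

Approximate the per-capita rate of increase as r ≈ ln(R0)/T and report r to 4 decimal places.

R0 = Σ lx·mx = 0 + 0 + 2.162 + 1.392 + 0.936 + 0.63 + 0.014 = 5.134
Σ x·lx·mx = 15.478; T = 15.478/5.134 = 3.0148…
r ≈ ln(R0)/T = ln(5.134)/3.0148… = 0.542618… → 0.5426

0.5426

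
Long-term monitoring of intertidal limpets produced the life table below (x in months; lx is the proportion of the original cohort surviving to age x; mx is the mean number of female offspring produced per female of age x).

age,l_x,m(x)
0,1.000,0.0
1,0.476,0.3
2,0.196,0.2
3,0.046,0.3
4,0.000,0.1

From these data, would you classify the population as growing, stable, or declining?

R0 = Σ lx·mx = 0 + 0.1428 + 0.0392 + 0.0138 + 0 = 0.1958
R0 < 1, so the population is declining.

declining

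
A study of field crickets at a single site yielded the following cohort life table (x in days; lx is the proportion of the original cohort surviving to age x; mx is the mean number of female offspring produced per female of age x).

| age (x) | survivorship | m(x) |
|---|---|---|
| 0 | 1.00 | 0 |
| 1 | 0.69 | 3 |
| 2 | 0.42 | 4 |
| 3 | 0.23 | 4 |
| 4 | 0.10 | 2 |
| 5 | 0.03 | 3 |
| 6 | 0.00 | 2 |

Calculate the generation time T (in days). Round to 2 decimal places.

1.90

lx·mx: 0, 2.07, 1.68, 0.92, 0.2, 0.09, 0 → R0 = 4.96
x·lx·mx: 0, 2.07, 3.36, 2.76, 0.8, 0.45, 0 → Σ = 9.44
T = 9.44 / 4.96 = 1.903226… → 1.90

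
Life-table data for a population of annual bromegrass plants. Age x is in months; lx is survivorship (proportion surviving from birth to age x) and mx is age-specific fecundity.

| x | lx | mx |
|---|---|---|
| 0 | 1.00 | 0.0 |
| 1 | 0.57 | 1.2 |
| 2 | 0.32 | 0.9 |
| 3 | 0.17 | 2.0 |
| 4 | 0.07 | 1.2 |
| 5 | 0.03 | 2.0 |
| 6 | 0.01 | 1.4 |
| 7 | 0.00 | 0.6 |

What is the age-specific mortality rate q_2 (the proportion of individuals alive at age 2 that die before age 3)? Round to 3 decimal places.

0.469

q_2 = (l_2 − l_3) / l_2 = (0.32 − 0.17) / 0.32
     = 0.15 / 0.32 = 0.46875 → 0.469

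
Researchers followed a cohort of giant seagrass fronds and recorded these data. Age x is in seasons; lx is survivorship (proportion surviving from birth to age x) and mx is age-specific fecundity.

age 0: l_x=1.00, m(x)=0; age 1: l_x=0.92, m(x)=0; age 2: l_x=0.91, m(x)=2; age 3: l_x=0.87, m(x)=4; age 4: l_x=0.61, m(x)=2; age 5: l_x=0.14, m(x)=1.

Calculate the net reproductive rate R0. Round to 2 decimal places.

lx·mx by age: 0, 0, 1.82, 3.48, 1.22, 0.14
R0 = Σ lx·mx = 6.66 → 6.66

6.66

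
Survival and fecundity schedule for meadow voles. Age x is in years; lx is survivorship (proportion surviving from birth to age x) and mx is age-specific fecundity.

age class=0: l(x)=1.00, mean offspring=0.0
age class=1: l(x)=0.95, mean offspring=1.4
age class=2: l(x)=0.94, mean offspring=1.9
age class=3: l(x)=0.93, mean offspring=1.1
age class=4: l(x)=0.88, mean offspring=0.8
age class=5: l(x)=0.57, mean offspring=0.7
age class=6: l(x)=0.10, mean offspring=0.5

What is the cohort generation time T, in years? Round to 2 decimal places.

lx·mx: 0, 1.33, 1.786, 1.023, 0.704, 0.399, 0.05 → R0 = 5.292
x·lx·mx: 0, 1.33, 3.572, 3.069, 2.816, 1.995, 0.3 → Σ = 13.082
T = 13.082 / 5.292 = 2.472033… → 2.47

2.47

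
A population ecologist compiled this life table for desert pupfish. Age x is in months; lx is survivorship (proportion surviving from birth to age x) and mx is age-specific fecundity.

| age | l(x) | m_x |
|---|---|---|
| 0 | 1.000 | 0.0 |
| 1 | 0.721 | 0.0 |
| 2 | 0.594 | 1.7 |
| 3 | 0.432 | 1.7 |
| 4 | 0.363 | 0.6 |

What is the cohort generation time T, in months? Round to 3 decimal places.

2.596

lx·mx: 0, 0, 1.0098, 0.7344, 0.2178 → R0 = 1.962
x·lx·mx: 0, 0, 2.0196, 2.2032, 0.8712 → Σ = 5.094
T = 5.094 / 1.962 = 2.59633… → 2.596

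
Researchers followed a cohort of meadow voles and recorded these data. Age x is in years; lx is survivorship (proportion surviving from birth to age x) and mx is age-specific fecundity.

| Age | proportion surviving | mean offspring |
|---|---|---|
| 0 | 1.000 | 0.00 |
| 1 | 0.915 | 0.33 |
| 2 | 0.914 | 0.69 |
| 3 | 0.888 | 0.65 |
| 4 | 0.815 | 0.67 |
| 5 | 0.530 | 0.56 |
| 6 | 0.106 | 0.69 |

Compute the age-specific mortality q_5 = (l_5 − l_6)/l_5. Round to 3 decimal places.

q_5 = (l_5 − l_6) / l_5 = (0.53 − 0.106) / 0.53
     = 0.424 / 0.53 = 0.8 → 0.800

0.800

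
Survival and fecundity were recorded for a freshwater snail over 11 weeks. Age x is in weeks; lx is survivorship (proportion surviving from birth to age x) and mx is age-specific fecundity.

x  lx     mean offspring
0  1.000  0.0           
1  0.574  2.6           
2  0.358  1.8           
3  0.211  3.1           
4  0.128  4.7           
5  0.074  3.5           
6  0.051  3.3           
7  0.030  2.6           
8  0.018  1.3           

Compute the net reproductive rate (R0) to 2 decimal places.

lx·mx by age: 0, 1.4924, 0.6444, 0.6541, 0.6016, 0.259, 0.1683, 0.078, 0.0234
R0 = Σ lx·mx = 3.9212 → 3.92

3.92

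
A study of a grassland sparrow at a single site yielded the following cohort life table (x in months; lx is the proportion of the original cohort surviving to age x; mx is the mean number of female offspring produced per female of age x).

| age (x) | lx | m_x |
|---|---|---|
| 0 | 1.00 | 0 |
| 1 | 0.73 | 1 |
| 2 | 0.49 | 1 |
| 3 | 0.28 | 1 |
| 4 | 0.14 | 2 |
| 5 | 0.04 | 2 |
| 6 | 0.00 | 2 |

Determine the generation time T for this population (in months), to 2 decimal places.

2.19

lx·mx: 0, 0.73, 0.49, 0.28, 0.28, 0.08, 0 → R0 = 1.86
x·lx·mx: 0, 0.73, 0.98, 0.84, 1.12, 0.4, 0 → Σ = 4.07
T = 4.07 / 1.86 = 2.188172… → 2.19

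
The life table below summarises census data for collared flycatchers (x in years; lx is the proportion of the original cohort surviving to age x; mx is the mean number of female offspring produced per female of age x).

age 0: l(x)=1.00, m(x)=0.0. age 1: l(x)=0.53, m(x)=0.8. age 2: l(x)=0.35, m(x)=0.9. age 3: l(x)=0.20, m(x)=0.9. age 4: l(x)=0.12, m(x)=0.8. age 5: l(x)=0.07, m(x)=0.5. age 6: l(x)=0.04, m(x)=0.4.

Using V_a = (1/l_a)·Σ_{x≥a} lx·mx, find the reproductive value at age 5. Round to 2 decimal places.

0.73

lx·mx for x ≥ 5: 0.035, 0.016 → sum = 0.051
V_5 = 0.051 / l_5 = 0.051 / 0.07 = 0.728571… → 0.73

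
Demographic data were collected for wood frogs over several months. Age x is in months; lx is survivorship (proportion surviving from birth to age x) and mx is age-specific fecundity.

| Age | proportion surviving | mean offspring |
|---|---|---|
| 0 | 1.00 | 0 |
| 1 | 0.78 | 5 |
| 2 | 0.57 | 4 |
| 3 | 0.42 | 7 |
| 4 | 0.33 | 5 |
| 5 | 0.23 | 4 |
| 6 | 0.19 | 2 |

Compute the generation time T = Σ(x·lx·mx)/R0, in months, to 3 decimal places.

2.548

lx·mx: 0, 3.9, 2.28, 2.94, 1.65, 0.92, 0.38 → R0 = 12.07
x·lx·mx: 0, 3.9, 4.56, 8.82, 6.6, 4.6, 2.28 → Σ = 30.76
T = 30.76 / 12.07 = 2.548467… → 2.548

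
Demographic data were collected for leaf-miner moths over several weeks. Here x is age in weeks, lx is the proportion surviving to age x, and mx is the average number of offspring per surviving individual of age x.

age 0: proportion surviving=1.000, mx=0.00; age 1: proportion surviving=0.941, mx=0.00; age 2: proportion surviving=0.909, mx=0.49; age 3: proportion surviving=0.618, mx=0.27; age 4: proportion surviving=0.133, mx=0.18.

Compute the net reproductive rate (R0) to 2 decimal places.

0.64

lx·mx by age: 0, 0, 0.44541, 0.16686, 0.02394
R0 = Σ lx·mx = 0.63621 → 0.64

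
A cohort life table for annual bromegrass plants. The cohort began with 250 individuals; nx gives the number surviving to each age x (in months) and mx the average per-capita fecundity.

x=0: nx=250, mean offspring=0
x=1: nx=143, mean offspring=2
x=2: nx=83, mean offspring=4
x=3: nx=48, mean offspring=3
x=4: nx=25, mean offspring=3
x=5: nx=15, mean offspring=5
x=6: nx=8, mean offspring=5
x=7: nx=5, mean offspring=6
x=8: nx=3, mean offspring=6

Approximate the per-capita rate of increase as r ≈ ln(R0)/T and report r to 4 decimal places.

0.5229

lx = nx/n0 = nx/250: 1, 0.572, 0.332, 0.192, 0.1, 0.06, 0.032, 0.02, 0.012
R0 = Σ lx·mx = 0 + 1.144 + 1.328 + 0.576 + 0.3 + 0.3 + 0.16 + 0.12 + 0.072 = 4
Σ x·lx·mx = 10.604; T = 10.604/4 = 2.651
r ≈ ln(R0)/T = ln(4)/2.651 = 0.522933… → 0.5229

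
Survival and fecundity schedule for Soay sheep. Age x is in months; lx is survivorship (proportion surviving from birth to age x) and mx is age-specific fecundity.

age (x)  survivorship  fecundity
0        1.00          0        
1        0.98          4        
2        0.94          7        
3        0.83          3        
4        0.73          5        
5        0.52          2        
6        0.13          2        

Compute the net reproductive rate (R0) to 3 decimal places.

lx·mx by age: 0, 3.92, 6.58, 2.49, 3.65, 1.04, 0.26
R0 = Σ lx·mx = 17.94 → 17.940

17.940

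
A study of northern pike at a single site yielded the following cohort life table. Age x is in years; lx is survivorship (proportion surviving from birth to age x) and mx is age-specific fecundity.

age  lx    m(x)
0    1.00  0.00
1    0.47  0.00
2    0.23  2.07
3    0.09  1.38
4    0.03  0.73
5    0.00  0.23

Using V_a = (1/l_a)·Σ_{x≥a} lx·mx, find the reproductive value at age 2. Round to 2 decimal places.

2.71

lx·mx for x ≥ 2: 0.4761, 0.1242, 0.0219, 0 → sum = 0.6222
V_2 = 0.6222 / l_2 = 0.6222 / 0.23 = 2.705217… → 2.71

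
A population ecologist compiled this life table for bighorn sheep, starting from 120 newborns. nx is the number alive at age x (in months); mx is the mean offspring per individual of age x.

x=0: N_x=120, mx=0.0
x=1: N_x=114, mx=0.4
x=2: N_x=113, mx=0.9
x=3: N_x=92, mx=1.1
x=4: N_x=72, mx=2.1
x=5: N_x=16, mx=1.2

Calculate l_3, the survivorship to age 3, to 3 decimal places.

0.767

l_3 = n_3/n_0 = 92/120 = 0.766667… → 0.767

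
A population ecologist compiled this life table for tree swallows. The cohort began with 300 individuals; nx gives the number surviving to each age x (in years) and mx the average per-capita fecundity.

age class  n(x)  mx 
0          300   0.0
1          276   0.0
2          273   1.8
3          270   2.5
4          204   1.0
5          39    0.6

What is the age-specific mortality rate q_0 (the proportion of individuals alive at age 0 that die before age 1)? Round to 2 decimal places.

0.08

lx = nx/n0 = nx/300: 1, 0.92, 0.91, 0.9, 0.68, 0.13
q_0 = (l_0 − l_1) / l_0 = (1 − 0.92) / 1
     = 0.08 / 1 = 0.08 → 0.08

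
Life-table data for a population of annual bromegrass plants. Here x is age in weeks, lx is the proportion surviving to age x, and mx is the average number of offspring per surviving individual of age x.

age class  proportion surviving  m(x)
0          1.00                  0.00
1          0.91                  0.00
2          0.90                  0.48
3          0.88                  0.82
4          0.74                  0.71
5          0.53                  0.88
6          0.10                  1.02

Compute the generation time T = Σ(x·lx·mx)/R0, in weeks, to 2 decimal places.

3.59

lx·mx: 0, 0, 0.432, 0.7216, 0.5254, 0.4664, 0.102 → R0 = 2.2474
x·lx·mx: 0, 0, 0.864, 2.1648, 2.1016, 2.332, 0.612 → Σ = 8.0744
T = 8.0744 / 2.2474 = 3.592774… → 3.59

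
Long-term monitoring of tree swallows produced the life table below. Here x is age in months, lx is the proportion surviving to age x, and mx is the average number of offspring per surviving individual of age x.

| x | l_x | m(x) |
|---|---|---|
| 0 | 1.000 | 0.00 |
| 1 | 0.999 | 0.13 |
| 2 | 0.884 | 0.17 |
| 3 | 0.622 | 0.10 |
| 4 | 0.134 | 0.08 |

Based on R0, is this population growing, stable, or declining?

declining

R0 = Σ lx·mx = 0 + 0.12987 + 0.15028 + 0.0622 + 0.01072 = 0.35307
R0 < 1, so the population is declining.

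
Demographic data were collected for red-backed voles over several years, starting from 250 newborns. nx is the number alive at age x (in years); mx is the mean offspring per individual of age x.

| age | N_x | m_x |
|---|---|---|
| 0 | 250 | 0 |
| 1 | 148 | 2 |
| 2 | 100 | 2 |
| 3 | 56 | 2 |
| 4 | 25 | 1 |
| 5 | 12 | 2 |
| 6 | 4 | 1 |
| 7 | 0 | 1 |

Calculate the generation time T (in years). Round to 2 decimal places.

1.93

lx = nx/n0 = nx/250: 1, 0.592, 0.4, 0.224, 0.1, 0.048, 0.016, 0
lx·mx: 0, 1.184, 0.8, 0.448, 0.1, 0.096, 0.016, 0 → R0 = 2.644
x·lx·mx: 0, 1.184, 1.6, 1.344, 0.4, 0.48, 0.096, 0 → Σ = 5.104
T = 5.104 / 2.644 = 1.930408… → 1.93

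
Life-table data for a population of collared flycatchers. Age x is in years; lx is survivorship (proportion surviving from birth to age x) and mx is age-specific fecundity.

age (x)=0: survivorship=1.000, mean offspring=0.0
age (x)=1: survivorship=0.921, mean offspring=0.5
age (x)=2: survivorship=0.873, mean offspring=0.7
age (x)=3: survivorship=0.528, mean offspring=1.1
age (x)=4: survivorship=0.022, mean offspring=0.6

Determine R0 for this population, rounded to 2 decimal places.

1.67

lx·mx by age: 0, 0.4605, 0.6111, 0.5808, 0.0132
R0 = Σ lx·mx = 1.6656 → 1.67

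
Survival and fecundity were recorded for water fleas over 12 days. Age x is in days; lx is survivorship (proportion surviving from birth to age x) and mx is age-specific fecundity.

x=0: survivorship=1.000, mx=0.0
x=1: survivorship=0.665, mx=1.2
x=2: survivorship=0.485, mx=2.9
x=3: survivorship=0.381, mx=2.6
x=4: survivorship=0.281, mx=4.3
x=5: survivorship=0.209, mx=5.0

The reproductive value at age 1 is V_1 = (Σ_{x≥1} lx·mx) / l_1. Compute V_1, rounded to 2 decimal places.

8.19

lx·mx for x ≥ 1: 0.798, 1.4065, 0.9906, 1.2083, 1.045 → sum = 5.4484
V_1 = 5.4484 / l_1 = 5.4484 / 0.665 = 8.193083… → 8.19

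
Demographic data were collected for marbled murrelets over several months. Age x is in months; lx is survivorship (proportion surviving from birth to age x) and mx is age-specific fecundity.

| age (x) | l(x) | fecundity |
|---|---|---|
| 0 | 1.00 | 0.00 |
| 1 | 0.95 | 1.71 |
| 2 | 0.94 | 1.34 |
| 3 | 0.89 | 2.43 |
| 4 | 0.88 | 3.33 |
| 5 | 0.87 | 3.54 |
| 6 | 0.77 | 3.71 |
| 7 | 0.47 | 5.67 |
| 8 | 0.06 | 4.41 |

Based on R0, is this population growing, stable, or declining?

growing

R0 = Σ lx·mx = 0 + 1.6245 + 1.2596 + 2.1627 + 2.9304 + 3.0798 + 2.8567 + 2.6649 + 0.2646 = 16.8432
R0 > 1, so the population is growing.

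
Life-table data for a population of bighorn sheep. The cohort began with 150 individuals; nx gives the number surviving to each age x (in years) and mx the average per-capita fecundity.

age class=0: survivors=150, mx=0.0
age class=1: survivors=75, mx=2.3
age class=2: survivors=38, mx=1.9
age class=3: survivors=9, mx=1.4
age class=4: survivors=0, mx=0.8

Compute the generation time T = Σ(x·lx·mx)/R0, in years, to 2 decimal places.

1.38

lx = nx/n0 = nx/150: 1, 0.5, 0.25333…, 0.06, 0
lx·mx: 0, 1.15, 0.481333…, 0.084, 0 → R0 = 1.715333…
x·lx·mx: 0, 1.15, 0.962667…, 0.252, 0 → Σ = 2.364667…
T = 2.364667… / 1.715333… = 1.378546… → 1.38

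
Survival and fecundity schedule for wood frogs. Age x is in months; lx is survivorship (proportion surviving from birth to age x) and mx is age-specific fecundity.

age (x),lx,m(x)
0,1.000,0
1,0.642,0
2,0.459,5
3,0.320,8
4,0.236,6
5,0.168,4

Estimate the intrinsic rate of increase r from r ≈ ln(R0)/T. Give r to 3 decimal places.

R0 = Σ lx·mx = 0 + 0 + 2.295 + 2.56 + 1.416 + 0.672 = 6.943
Σ x·lx·mx = 21.294; T = 21.294/6.943 = 3.06697…
r ≈ ln(R0)/T = ln(6.943)/3.06697… = 0.63181… → 0.632

0.632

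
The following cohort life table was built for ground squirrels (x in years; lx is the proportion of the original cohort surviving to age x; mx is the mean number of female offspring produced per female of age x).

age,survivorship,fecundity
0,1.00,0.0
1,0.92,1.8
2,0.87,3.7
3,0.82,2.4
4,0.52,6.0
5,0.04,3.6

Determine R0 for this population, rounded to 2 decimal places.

10.11

lx·mx by age: 0, 1.656, 3.219, 1.968, 3.12, 0.144
R0 = Σ lx·mx = 10.107 → 10.11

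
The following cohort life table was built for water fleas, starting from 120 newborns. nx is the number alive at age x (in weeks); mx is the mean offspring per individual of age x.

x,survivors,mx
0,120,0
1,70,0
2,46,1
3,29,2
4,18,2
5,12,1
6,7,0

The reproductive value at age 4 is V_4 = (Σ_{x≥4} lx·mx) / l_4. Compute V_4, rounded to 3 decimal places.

lx = nx/n0 = nx/120: 1, 0.58333…, 0.38333…, 0.24167…, 0.15, 0.1, 0.05833…
lx·mx for x ≥ 4: 0.3, 0.1, 0 → sum = 0.4…
V_4 = 0.4… / l_4 = 0.4… / 0.15 = 2.666667… → 2.667

2.667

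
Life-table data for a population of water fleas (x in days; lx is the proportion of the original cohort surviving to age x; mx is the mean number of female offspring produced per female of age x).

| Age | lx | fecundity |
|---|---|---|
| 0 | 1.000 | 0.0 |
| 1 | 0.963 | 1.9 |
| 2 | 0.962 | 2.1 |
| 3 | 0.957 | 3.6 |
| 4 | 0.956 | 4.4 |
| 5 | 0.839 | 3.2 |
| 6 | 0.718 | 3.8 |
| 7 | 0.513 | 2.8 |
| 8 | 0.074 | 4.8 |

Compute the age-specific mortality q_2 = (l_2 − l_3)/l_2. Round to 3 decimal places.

0.005

q_2 = (l_2 − l_3) / l_2 = (0.962 − 0.957) / 0.962
     = 0.005 / 0.962 = 0.005198… → 0.005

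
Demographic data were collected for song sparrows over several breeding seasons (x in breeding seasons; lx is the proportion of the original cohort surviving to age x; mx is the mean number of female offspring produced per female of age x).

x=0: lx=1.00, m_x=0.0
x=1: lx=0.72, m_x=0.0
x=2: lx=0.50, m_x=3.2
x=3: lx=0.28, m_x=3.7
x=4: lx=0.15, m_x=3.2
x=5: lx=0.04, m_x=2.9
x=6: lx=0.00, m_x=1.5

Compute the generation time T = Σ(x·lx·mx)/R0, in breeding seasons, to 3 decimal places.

2.725

lx·mx: 0, 0, 1.6, 1.036, 0.48, 0.116, 0 → R0 = 3.232
x·lx·mx: 0, 0, 3.2, 3.108, 1.92, 0.58, 0 → Σ = 8.808
T = 8.808 / 3.232 = 2.725248… → 2.725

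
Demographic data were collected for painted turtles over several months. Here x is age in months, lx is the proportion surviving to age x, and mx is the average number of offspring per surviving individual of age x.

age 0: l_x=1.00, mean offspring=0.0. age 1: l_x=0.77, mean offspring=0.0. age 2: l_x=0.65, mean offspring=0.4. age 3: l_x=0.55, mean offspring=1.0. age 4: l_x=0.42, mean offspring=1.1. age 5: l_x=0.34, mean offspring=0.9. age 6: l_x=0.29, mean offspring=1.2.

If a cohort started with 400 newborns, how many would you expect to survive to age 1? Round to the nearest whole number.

Expected survivors = N0 · l_1 = 400 × 0.77 = 308 → 308

308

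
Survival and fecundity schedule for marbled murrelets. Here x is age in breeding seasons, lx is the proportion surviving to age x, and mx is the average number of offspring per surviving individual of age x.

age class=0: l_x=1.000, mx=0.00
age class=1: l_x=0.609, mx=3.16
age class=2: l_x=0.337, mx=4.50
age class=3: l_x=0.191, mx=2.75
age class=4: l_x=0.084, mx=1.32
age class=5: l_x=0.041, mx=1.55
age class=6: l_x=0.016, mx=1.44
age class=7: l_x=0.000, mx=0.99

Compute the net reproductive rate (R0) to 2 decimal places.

lx·mx by age: 0, 1.92444, 1.5165, 0.52525, 0.11088, 0.06355, 0.02304, 0
R0 = Σ lx·mx = 4.16366 → 4.16

4.16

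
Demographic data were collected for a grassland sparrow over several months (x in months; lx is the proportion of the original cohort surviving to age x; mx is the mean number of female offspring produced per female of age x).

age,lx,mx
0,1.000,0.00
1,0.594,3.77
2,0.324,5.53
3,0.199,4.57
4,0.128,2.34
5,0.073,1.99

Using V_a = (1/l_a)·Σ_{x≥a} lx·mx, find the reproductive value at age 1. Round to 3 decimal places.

lx·mx for x ≥ 1: 2.23938, 1.79172, 0.90943, 0.29952, 0.14527 → sum = 5.38532
V_1 = 5.38532 / l_1 = 5.38532 / 0.594 = 9.066195… → 9.066

9.066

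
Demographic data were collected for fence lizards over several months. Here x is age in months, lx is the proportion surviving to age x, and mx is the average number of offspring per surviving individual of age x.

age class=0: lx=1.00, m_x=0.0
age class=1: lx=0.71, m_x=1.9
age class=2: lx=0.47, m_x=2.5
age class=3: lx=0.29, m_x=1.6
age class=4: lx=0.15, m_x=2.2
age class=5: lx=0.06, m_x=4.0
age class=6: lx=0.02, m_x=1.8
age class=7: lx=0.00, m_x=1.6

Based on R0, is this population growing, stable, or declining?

R0 = Σ lx·mx = 0 + 1.349 + 1.175 + 0.464 + 0.33 + 0.24 + 0.036 + 0 = 3.594
R0 > 1, so the population is growing.

growing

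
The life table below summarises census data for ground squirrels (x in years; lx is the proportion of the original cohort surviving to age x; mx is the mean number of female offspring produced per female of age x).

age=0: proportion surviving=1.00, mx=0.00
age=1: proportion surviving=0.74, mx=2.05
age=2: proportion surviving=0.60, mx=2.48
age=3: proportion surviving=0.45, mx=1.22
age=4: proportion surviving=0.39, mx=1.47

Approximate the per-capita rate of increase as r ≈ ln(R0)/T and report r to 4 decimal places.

0.6938

R0 = Σ lx·mx = 0 + 1.517 + 1.488 + 0.549 + 0.5733 = 4.1273
Σ x·lx·mx = 8.4332; T = 8.4332/4.1273 = 2.04327…
r ≈ ln(R0)/T = ln(4.1273)/2.04327… = 0.6938… → 0.6938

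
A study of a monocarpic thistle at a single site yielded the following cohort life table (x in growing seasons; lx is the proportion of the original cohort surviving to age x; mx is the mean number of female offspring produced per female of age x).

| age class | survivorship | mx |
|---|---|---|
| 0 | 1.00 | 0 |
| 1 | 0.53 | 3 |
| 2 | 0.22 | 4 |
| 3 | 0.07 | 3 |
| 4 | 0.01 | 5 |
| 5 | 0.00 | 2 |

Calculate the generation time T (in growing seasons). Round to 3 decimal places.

1.531

lx·mx: 0, 1.59, 0.88, 0.21, 0.05, 0 → R0 = 2.73
x·lx·mx: 0, 1.59, 1.76, 0.63, 0.2, 0 → Σ = 4.18
T = 4.18 / 2.73 = 1.531136… → 1.531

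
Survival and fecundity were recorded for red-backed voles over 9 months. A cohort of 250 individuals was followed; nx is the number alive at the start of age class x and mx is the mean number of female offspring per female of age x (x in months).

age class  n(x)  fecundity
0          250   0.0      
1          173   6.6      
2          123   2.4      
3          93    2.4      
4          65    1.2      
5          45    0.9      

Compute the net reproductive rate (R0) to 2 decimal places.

7.11

lx = nx/n0 = nx/250: 1, 0.692, 0.492, 0.372, 0.26, 0.18
lx·mx by age: 0, 4.5672, 1.1808, 0.8928, 0.312, 0.162
R0 = Σ lx·mx = 7.1148 → 7.11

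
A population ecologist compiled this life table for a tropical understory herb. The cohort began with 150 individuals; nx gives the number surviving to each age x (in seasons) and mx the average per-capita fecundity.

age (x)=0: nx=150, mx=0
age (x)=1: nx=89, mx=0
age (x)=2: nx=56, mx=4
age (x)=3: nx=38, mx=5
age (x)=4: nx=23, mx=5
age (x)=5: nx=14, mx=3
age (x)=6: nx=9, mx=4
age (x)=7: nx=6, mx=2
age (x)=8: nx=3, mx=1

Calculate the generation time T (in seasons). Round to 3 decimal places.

lx = nx/n0 = nx/150: 1, 0.59333…, 0.37333…, 0.25333…, 0.15333…, 0.09333…, 0.06, 0.04, 0.02
lx·mx: 0, 0, 1.493333…, 1.266667…, 0.766667…, 0.28…, 0.24, 0.08, 0.02 → R0 = 4.146667…
x·lx·mx: 0, 0, 2.986667…, 3.8…, 3.066667…, 1.4…, 1.44, 0.56, 0.16 → Σ = 13.413333…
T = 13.413333… / 4.146667… = 3.234727… → 3.235

3.235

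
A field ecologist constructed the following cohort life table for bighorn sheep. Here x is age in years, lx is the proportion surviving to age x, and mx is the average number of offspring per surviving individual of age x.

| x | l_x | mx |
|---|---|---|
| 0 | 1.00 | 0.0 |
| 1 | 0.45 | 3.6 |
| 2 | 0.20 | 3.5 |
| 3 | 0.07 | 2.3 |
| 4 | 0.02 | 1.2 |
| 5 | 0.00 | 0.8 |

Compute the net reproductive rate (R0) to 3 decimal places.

2.505

lx·mx by age: 0, 1.62, 0.7, 0.161, 0.024, 0
R0 = Σ lx·mx = 2.505 → 2.505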